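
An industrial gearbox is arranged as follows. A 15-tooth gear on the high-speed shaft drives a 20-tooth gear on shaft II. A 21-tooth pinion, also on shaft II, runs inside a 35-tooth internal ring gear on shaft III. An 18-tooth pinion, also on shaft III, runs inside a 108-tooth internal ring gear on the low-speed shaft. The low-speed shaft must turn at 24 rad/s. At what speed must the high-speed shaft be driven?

320 rad/s

Overall ratio R = 1.3333 × 1.6667 × 6 = 13.333.
Required input speed = output speed × R = 24 × 13.333 = 320 rad/s.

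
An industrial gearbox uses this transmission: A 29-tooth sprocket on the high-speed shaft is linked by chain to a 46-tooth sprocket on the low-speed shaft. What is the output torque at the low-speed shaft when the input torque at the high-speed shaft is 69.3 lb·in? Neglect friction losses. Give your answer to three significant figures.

110 lb·in

chain 46/29 = 1.5862 → τ = 69.3·1.5862 = 109.92 lb·in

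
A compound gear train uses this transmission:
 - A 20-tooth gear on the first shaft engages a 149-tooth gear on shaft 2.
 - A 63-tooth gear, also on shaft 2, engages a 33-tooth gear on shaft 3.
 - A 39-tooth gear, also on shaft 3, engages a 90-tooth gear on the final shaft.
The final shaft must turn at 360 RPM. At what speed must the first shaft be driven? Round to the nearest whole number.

3242 RPM

Overall ratio R = 7.45 × 0.52381 × 2.3077 = 9.0055.
Required input speed = output speed × R = 360 × 9.0055 = 3242 RPM.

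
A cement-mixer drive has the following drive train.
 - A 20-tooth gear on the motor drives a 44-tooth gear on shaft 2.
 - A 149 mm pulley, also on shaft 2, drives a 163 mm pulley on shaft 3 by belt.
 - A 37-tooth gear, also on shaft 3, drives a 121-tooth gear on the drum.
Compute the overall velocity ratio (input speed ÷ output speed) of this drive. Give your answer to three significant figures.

Each stage contributes driven/driver: gear mesh 44/20 = 2.2, belt 163/149 = 1.094, gear mesh 121/37 = 3.2703.
Overall: 2.2 × 1.094 × 3.2703 = 7.8706.

7.87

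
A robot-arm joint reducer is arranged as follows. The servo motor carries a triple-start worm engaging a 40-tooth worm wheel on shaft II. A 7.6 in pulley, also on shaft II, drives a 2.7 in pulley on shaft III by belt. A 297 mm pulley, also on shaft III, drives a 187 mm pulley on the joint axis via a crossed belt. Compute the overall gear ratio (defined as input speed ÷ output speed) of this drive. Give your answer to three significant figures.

Each stage contributes driven/driver: worm 40/3 = 13.333, belt 2.7/7.6 = 0.35526, belt 187/297 = 0.62963.
Overall: 13.333 × 0.35526 × 0.62963 = 2.9825.

2.98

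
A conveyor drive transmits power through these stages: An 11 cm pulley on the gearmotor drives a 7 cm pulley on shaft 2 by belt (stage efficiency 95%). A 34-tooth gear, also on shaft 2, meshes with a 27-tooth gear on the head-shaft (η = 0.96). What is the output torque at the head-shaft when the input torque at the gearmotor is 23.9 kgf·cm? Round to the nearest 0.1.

11.0 kgf·cm

Belt: ratio = 7/11 = 0.63636; torque at shaft 2 = 23.9 × 0.63636 × 0.95 = 14.449 kgf·cm.
Gear mesh: ratio = 27/34 = 0.79412; torque at the head-shaft = 14.449 × 0.79412 × 0.96 = 11.015 kgf·cm.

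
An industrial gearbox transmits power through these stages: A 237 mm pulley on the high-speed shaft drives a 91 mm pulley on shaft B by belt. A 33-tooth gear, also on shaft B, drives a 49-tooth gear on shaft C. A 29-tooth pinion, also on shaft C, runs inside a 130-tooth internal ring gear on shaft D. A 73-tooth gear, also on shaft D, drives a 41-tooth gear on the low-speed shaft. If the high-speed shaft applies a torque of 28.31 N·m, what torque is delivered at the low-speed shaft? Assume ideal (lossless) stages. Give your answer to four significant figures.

belt 91/237 = 0.38397 → τ = 28.31·0.38397 = 10.87 N·m
gear mesh 49/33 = 1.4848 → τ = 10.87·1.4848 = 16.14 N·m
internal gear 130/29 = 4.4828 → τ = 16.14·4.4828 = 72.354 N·m
gear mesh 41/73 = 0.56164 → τ = 72.354·0.56164 = 40.637 N·m

40.64 N·m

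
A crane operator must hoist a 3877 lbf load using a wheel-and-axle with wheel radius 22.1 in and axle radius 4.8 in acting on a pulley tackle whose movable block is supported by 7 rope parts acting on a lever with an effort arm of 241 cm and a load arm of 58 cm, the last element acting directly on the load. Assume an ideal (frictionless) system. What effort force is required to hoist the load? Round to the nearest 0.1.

29.0 lbf

Wheel-and-axle MA = R/r = 22.1/4.8 = 4.6042.
Block-and-tackle MA = number of supporting rope parts = 7.
Lever MA = effort arm / load arm = 241/58 = 4.1552.
Combined ideal MA = 4.6042 × 7 × 4.1552 = 133.92.
Effort = load / MA = 3877 / 133.92 = 28.951 lbf.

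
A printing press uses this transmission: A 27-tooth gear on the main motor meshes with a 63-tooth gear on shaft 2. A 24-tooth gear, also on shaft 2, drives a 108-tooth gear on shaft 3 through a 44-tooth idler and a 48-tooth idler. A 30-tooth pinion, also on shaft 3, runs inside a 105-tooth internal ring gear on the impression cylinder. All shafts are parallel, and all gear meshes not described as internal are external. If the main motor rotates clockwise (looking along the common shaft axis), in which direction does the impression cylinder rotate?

clockwise

the main motor → shaft 2: external mesh, 1 reversal → CCW.
shaft 2 → shaft 3: driver → idler → idler → driven is 3 external meshes, 3 reversals → CW.
shaft 3 → the impression cylinder: internal mesh, same direction → CW.
4 reversals in total — an even number — so the impression cylinder turns the same way as the main motor.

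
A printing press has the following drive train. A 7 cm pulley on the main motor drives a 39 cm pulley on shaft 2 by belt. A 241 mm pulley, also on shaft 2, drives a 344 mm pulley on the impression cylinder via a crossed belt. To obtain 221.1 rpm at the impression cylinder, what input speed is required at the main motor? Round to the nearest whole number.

1758 rpm

Overall ratio R = 5.5714 × 1.4274 = 7.9526.
Required input speed = output speed × R = 221.1 × 7.9526 = 1758.3 rpm.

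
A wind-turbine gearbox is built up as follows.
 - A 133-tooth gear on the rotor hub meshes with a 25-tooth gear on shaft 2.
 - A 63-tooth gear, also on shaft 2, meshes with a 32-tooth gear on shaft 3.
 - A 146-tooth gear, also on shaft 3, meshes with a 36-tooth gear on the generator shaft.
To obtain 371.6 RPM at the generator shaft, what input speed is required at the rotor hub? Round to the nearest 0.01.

Overall ratio R = 0.18797 × 0.50794 × 0.24658 = 0.023542.
Required input speed = output speed × R = 371.6 × 0.023542 = 8.7483 RPM.

8.75 RPM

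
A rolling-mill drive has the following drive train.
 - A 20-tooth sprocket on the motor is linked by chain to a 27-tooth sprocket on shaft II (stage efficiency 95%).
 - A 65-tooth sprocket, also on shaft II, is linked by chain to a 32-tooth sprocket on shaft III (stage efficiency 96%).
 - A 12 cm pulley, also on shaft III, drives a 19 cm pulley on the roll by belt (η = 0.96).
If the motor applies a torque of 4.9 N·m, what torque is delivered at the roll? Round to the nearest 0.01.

Chain: ratio = 27/20 = 1.35; torque at shaft II = 4.9 × 1.35 × 0.95 = 6.2843 N·m.
Chain: ratio = 32/65 = 0.49231; torque at shaft III = 6.2843 × 0.49231 × 0.96 = 2.97 N·m.
Belt: ratio = 19/12 = 1.5833; torque at the roll = 2.97 × 1.5833 × 0.96 = 4.5145 N·m.

4.51 N·m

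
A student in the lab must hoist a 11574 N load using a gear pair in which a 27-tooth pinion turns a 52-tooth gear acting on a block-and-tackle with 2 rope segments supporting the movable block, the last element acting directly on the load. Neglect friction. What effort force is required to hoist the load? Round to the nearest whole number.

Gear pair MA = 52/27 = 1.9259.
Block-and-tackle MA = number of supporting rope parts = 2.
Combined ideal MA = 1.9259 × 2 = 3.8519.
Effort = load / MA = 11574 / 3.8519 = 3004.8 N.

3005 N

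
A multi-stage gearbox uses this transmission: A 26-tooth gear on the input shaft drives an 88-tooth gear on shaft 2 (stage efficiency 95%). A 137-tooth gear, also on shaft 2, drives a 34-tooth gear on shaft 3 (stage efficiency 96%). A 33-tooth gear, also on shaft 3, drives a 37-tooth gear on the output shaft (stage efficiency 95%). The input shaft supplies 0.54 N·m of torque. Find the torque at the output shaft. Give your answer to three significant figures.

0.441 N·m

gear mesh 88/26 = 3.3846 → τ = 0.54·3.3846·0.95 = 1.7363 N·m
gear mesh 34/137 = 0.24818 → τ = 1.7363·0.24818·0.96 = 0.41367 N·m
gear mesh 37/33 = 1.1212 → τ = 0.41367·1.1212·0.95 = 0.44062 N·m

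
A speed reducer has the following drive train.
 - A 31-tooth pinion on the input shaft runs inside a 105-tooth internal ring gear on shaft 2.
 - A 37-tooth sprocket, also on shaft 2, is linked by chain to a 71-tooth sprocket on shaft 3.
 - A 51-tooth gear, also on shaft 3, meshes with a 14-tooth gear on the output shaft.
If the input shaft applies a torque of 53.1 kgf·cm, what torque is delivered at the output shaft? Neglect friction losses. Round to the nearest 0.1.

94.7 kgf·cm

internal gear 105/31 = 3.3871 → τ = 53.1·3.3871 = 179.85 kgf·cm
chain 71/37 = 1.9189 → τ = 179.85·1.9189 = 345.13 kgf·cm
gear mesh 14/51 = 0.27451 → τ = 345.13·0.27451 = 94.741 kgf·cm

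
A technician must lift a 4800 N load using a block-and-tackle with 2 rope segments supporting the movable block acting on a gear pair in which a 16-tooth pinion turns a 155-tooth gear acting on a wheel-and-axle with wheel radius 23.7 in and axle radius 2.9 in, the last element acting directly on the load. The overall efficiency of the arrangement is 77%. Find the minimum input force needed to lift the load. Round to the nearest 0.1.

Block-and-tackle MA = number of supporting rope parts = 2.
Gear pair MA = 155/16 = 9.6875.
Wheel-and-axle MA = R/r = 23.7/2.9 = 8.1724.
Combined ideal MA = 2 × 9.6875 × 8.1724 = 158.34.
Actual MA = 158.34 × 0.77 = 121.92.
Effort = load / actual MA = 4800 / 121.92 = 39.369 N.

39.4 N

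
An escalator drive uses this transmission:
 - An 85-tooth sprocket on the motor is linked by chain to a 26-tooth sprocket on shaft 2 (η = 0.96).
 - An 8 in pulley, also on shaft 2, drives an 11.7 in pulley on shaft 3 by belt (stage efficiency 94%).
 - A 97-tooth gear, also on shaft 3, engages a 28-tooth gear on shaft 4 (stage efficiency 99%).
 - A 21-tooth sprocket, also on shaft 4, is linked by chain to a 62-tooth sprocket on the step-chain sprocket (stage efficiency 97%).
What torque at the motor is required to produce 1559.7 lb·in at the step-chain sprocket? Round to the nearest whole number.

Overall ratio R = 0.30588 × 1.4625 × 0.28866 × 2.9524 = 0.38125; overall efficiency η = 0.96 × 0.94 × 0.99 × 0.97 = 0.8666.
Input torque = output torque / (R × η) = 1559.7 / (0.38125 × 0.8666) = 4720.9 lb·in.

4721 lb·in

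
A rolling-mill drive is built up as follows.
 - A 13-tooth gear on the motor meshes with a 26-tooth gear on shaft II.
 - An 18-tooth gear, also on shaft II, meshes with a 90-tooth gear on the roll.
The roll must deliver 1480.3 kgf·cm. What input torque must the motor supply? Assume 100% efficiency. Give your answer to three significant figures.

148 kgf·cm

Overall ratio R = 2 × 5 = 10.
Input torque = output torque / R = 1480.3 / 10 = 148.03 kgf·cm.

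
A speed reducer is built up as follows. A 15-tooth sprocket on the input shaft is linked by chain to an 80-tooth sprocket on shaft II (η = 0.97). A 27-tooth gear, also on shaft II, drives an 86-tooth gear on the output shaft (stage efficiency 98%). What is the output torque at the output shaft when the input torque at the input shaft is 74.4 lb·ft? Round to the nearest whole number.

After the chain (80/15): 74.4 × 5.3333 × 0.97 = 384.9 lb·ft
After the gear mesh (86/27): 384.9 × 3.1852 × 0.98 = 1201.4 lb·ft

1201 lb·ft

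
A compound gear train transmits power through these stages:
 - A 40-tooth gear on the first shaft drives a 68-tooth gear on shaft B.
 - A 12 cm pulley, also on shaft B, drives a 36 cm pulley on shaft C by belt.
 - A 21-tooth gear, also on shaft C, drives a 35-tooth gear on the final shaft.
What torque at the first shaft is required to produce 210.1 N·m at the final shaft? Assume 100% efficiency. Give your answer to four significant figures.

24.72 N·m

Overall ratio R = 1.7 × 3 × 1.6667 = 8.5.
Input torque = output torque / R = 210.1 / 8.5 = 24.718 N·m.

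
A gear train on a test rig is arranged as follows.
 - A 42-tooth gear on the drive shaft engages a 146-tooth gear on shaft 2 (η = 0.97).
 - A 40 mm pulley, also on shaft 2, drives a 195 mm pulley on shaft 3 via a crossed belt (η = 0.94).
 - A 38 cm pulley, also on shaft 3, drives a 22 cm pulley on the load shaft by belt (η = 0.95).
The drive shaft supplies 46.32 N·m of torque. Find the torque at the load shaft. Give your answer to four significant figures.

gear mesh 146/42 = 3.4762 → τ = 46.32·3.4762·0.97 = 156.19 N·m
belt 195/40 = 4.875 → τ = 156.19·4.875·0.94 = 715.73 N·m
belt 22/38 = 0.57895 → τ = 715.73·0.57895·0.95 = 393.65 N·m

393.6 N·m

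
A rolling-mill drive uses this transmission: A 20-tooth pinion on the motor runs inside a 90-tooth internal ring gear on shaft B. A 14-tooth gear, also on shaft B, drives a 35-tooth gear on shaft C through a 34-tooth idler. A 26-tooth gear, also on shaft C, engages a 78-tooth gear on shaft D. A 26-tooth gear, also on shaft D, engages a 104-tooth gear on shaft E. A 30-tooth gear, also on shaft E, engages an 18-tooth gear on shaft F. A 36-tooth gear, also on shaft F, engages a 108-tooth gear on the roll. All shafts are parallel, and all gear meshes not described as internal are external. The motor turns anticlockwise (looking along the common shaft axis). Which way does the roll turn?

anticlockwise

the motor → shaft B: internal mesh, same direction → CCW.
shaft B → shaft C: driver → idler → driven is 2 external meshes, 2 reversals → CCW.
shaft C → shaft D: external mesh, 1 reversal → CW.
shaft D → shaft E: external mesh, 1 reversal → CCW.
shaft E → shaft F: external mesh, 1 reversal → CW.
shaft F → the roll: external mesh, 1 reversal → CCW.
6 reversals in total — an even number — so the roll turns the same way as the motor.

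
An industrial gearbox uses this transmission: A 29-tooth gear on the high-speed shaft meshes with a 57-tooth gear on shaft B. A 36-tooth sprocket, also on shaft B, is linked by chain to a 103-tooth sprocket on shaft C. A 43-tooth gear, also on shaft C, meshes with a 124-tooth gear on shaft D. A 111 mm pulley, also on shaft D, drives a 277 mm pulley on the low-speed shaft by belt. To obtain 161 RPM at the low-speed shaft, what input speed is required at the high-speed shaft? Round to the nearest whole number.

6515 RPM

Overall ratio R = 1.9655 × 2.8611 × 2.8837 × 2.4955 = 40.469.
Required input speed = output speed × R = 161 × 40.469 = 6515.5 RPM.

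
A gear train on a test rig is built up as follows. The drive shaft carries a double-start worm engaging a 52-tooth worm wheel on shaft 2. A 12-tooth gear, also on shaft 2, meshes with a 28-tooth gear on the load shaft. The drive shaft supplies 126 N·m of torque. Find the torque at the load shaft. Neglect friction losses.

7644 N·m

After the worm (52/2): 126 × 26 = 3276 N·m
After the gear mesh (28/12): 3276 × 2.3333 = 7644 N·m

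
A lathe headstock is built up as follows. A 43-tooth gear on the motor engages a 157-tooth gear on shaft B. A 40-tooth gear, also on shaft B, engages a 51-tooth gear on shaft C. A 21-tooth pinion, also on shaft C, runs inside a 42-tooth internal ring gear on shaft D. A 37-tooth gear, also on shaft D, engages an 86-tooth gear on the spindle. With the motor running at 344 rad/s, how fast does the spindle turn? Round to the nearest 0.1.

15.9 rad/s

gear mesh 157/43 = 3.6512 → 344/3.6512 = 94.217 rad/s
gear mesh 51/40 = 1.275 → 94.217/1.275 = 73.895 rad/s
internal gear 42/21 = 2 → 73.895/2 = 36.948 rad/s
gear mesh 86/37 = 2.3243 → 36.948/2.3243 = 15.896 rad/s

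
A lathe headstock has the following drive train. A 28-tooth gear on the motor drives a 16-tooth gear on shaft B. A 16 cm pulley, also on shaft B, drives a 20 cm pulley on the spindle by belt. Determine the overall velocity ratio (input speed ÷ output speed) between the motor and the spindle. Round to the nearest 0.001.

0.714

Each stage contributes driven/driver: gear mesh 16/28 = 0.57143, belt 20/16 = 1.25.
Overall: 0.57143 × 1.25 = 0.71429.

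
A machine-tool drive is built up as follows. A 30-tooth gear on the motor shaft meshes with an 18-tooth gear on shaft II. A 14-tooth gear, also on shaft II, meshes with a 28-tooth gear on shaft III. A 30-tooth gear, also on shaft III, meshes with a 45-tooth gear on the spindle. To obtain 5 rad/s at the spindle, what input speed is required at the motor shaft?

9 rad/s

Overall ratio R = 0.6 × 2 × 1.5 = 1.8.
Required input speed = output speed × R = 5 × 1.8 = 9 rad/s.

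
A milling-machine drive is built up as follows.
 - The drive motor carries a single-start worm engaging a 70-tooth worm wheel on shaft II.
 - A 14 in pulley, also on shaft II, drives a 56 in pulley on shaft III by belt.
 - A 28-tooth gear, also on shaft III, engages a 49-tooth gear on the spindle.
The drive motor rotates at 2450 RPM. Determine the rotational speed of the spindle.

5 RPM

the drive motor → shaft II (worm, 70/1): 2450 ÷ 70 = 35 RPM
shaft II → shaft III (belt, 56/14): 35 ÷ 4 = 8.75 RPM
shaft III → the spindle (gear mesh, 49/28): 8.75 ÷ 1.75 = 5 RPM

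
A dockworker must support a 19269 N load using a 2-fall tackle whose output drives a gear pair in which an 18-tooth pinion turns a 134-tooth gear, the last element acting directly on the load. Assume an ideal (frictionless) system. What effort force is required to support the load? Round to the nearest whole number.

Block-and-tackle MA = number of supporting rope parts = 2.
Gear pair MA = 134/18 = 7.4444.
Combined ideal MA = 2 × 7.4444 = 14.889.
Effort = load / MA = 19269 / 14.889 = 1294.2 N.

1294 N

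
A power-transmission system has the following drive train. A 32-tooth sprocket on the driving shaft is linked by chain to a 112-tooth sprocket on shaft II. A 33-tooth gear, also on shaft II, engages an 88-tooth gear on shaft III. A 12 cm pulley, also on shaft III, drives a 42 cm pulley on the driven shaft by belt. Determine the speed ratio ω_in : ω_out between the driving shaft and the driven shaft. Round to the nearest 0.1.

32.7

Each stage contributes driven/driver: chain 112/32 = 3.5, gear mesh 88/33 = 2.6667, belt 42/12 = 3.5.
Overall: 3.5 × 2.6667 × 3.5 = 32.667.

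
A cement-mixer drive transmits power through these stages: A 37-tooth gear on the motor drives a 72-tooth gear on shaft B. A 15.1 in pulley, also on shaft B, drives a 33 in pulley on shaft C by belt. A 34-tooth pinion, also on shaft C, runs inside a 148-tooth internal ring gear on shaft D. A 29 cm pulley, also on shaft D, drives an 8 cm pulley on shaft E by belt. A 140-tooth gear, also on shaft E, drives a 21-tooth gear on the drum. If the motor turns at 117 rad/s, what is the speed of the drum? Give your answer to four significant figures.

the motor → shaft B (gear mesh, 72/37): 117 ÷ 1.9459 = 60.125 rad/s
shaft B → shaft C (belt, 33/15.1): 60.125 ÷ 2.1854 = 27.512 rad/s
shaft C → shaft D (internal gear, 148/34): 27.512 ÷ 4.3529 = 6.3203 rad/s
shaft D → shaft E (belt, 8/29): 6.3203 ÷ 0.27586 = 22.911 rad/s
shaft E → the drum (gear mesh, 21/140): 22.911 ÷ 0.15 = 152.74 rad/s

152.7 rad/s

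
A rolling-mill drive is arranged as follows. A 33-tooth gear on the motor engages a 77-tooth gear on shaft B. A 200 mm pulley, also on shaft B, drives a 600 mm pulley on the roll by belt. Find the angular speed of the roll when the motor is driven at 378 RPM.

54 RPM

gear mesh 77/33 = 2.3333 → 378/2.3333 = 162 RPM
belt 600/200 = 3 → 162/3 = 54 RPM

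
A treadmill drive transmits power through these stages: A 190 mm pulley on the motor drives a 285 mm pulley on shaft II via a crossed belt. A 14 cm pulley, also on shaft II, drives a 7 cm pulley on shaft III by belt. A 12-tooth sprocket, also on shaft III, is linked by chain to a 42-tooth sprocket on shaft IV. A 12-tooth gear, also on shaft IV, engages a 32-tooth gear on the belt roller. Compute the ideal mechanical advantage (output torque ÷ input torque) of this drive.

7

Each stage contributes driven/driver: belt 285/190 = 1.5, belt 7/14 = 0.5, chain 42/12 = 3.5, gear mesh 32/12 = 2.6667.
Overall: 1.5 × 0.5 × 3.5 × 2.6667 = 7.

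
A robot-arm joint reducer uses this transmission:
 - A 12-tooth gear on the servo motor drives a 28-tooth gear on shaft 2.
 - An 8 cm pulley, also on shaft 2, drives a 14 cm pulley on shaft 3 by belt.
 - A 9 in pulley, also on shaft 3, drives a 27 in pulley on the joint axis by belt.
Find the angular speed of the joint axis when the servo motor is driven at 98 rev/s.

the servo motor → shaft 2 (gear mesh, 28/12): 98 ÷ 2.3333 = 42 rev/s
shaft 2 → shaft 3 (belt, 14/8): 42 ÷ 1.75 = 24 rev/s
shaft 3 → the joint axis (belt, 27/9): 24 ÷ 3 = 8 rev/s

8 rev/s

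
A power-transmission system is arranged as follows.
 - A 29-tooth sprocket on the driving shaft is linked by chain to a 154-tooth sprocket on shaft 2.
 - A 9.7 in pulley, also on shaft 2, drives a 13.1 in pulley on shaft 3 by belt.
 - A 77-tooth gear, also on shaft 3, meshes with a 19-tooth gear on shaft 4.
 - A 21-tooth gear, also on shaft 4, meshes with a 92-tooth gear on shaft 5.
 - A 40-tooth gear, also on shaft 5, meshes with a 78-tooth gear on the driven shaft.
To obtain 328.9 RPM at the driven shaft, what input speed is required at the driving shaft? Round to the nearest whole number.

4972 RPM

Overall ratio R = 5.3103 × 1.3505 × 0.24675 × 4.381 × 1.95 = 15.118.
Required input speed = output speed × R = 328.9 × 15.118 = 4972.2 RPM.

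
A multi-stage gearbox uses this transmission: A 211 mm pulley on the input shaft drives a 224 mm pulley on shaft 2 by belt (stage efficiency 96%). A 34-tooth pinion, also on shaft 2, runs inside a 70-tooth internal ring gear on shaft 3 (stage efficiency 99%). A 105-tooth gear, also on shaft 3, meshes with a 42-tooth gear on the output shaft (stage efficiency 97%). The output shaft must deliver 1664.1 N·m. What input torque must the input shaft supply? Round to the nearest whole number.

Overall ratio R = 1.0616 × 2.0588 × 0.4 = 0.87427; overall efficiency η = 0.96 × 0.99 × 0.97 = 0.9219.
Input torque = output torque / (R × η) = 1664.1 / (0.87427 × 0.9219) = 2064.7 N·m.

2065 N·m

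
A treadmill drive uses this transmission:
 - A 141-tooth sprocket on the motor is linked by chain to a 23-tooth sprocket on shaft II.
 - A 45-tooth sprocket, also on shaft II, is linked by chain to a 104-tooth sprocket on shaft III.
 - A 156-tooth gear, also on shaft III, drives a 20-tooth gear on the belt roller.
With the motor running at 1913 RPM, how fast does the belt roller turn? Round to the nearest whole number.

the motor → shaft II (chain, 23/141): 1913 ÷ 0.16312 = 11728 RPM
shaft II → shaft III (chain, 104/45): 11728 ÷ 2.3111 = 5074.4 RPM
shaft III → the belt roller (gear mesh, 20/156): 5074.4 ÷ 0.12821 = 39580 RPM

39580 RPM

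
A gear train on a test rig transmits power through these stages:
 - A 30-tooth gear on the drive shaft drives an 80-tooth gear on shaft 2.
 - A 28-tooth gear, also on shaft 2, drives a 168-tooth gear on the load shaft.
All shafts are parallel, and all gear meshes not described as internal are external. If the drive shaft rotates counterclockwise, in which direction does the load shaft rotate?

counterclockwise

the drive shaft → shaft 2: external mesh, 1 reversal → CW.
shaft 2 → the load shaft: external mesh, 1 reversal → CCW.
2 reversals in total — an even number — so the load shaft turns the same way as the drive shaft.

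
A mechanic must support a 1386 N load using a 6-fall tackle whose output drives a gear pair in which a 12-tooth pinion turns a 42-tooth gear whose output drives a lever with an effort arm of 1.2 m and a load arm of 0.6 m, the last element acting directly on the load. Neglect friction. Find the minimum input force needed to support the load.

Block-and-tackle MA = number of supporting rope parts = 6.
Gear pair MA = 42/12 = 3.5.
Lever MA = effort arm / load arm = 1.2/0.6 = 2.
Combined ideal MA = 6 × 3.5 × 2 = 42.
Effort = load / MA = 1386 / 42 = 33 N.

33 N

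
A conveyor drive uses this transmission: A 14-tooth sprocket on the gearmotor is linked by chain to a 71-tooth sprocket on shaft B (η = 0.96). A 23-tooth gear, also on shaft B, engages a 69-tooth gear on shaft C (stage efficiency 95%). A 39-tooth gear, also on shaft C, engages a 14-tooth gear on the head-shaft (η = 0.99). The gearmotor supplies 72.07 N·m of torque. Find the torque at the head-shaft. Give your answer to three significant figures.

355 N·m

chain 71/14 = 5.0714 → τ = 72.07·5.0714·0.96 = 350.88 N·m
gear mesh 69/23 = 3 → τ = 350.88·3·0.95 = 1000 N·m
gear mesh 14/39 = 0.35897 → τ = 1000·0.35897·0.99 = 355.39 N·m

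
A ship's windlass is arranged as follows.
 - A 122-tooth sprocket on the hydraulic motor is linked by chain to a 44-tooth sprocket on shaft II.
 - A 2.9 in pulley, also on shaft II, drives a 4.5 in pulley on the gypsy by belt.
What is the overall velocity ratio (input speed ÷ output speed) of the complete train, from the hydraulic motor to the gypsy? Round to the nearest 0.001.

Each stage contributes driven/driver: chain 44/122 = 0.36066, belt 4.5/2.9 = 1.5517.
Overall: 0.36066 × 1.5517 = 0.55964.

0.560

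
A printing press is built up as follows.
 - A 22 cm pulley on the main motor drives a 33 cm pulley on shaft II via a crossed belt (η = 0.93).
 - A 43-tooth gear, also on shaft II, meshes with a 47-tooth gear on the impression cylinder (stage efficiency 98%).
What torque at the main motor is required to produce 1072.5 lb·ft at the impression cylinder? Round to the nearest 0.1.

Overall ratio R = 1.5 × 1.093 = 1.6395; overall efficiency η = 0.93 × 0.98 = 0.9114.
Input torque = output torque / (R × η) = 1072.5 / (1.6395 × 0.9114) = 717.74 lb·ft.

717.7 lb·ft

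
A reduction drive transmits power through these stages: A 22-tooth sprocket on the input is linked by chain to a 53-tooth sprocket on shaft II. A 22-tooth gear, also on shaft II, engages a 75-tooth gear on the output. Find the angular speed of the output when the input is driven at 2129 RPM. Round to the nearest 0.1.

Chain: ratio = 53/22 = 2.4091, so shaft II turns at 2129 / 2.4091 = 883.74 RPM.
Gear mesh: ratio = 75/22 = 3.4091, so the output turns at 883.74 / 3.4091 = 259.23 RPM.

259.2 RPM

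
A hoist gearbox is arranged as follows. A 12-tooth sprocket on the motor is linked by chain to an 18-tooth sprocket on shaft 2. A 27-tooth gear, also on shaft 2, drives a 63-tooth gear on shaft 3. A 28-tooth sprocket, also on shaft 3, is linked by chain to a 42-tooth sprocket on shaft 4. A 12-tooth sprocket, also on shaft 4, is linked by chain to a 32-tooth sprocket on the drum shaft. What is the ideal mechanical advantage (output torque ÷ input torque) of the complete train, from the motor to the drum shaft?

Each stage contributes driven/driver: chain 18/12 = 1.5, gear mesh 63/27 = 2.3333, chain 42/28 = 1.5, chain 32/12 = 2.6667.
Overall: 1.5 × 2.3333 × 1.5 × 2.6667 = 14.

14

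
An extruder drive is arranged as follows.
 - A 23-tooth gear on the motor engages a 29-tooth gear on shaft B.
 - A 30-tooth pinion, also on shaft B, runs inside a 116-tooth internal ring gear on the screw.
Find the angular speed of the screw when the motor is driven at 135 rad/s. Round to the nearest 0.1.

27.7 rad/s

gear mesh 29/23 = 1.2609 → 135/1.2609 = 107.07 rad/s
internal gear 116/30 = 3.8667 → 107.07/3.8667 = 27.69 rad/s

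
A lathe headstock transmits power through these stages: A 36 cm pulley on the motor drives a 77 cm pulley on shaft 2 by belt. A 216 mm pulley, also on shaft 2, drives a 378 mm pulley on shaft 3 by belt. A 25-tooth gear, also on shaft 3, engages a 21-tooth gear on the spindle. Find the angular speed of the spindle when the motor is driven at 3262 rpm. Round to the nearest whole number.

1037 rpm

belt 77/36 = 2.1389 → 3262/2.1389 = 1525.1 rpm
belt 378/216 = 1.75 → 1525.1/1.75 = 871.48 rpm
gear mesh 21/25 = 0.84 → 871.48/0.84 = 1037.5 rpm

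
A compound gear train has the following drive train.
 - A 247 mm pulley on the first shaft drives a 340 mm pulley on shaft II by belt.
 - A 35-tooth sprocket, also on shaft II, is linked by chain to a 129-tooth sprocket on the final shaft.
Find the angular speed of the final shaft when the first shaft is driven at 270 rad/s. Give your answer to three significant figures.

Belt: ratio = 340/247 = 1.3765, so shaft II turns at 270 / 1.3765 = 196.15 rad/s.
Chain: ratio = 129/35 = 3.6857, so the final shaft turns at 196.15 / 3.6857 = 53.218 rad/s.

53.2 rad/s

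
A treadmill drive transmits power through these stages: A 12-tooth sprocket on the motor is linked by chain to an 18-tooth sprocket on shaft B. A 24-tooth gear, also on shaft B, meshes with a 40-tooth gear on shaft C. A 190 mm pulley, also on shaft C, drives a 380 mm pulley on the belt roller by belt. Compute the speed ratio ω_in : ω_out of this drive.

5

Each stage contributes driven/driver: chain 18/12 = 1.5, gear mesh 40/24 = 1.6667, belt 380/190 = 2.
Overall: 1.5 × 1.6667 × 2 = 5.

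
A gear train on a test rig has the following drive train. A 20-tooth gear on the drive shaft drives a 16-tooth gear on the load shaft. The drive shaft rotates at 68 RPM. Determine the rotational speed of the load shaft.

85 RPM

Gear mesh: ratio = 16/20 = 0.8, so the load shaft turns at 68 / 0.8 = 85 RPM.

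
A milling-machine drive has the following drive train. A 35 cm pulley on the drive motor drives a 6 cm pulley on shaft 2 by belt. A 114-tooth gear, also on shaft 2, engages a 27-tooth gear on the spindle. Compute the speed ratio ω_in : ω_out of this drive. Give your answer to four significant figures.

Each stage contributes driven/driver: belt 6/35 = 0.17143, gear mesh 27/114 = 0.23684.
Overall: 0.17143 × 0.23684 = 0.040602.

0.04060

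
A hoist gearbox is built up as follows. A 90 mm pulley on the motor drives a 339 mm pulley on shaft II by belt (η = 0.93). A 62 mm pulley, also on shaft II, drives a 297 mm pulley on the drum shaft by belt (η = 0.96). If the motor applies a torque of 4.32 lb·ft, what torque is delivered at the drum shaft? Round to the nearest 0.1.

69.6 lb·ft

belt 339/90 = 3.7667 → τ = 4.32·3.7667·0.93 = 15.133 lb·ft
belt 297/62 = 4.7903 → τ = 15.133·4.7903·0.96 = 69.592 lb·ft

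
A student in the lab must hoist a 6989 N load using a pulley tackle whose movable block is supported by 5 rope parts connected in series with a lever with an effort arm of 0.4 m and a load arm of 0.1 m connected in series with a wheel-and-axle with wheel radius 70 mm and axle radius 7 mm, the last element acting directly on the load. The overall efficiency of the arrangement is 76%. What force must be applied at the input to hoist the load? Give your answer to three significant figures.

Block-and-tackle MA = number of supporting rope parts = 5.
Lever MA = effort arm / load arm = 0.4/0.1 = 4.
Wheel-and-axle MA = R/r = 70/7 = 10.
Combined ideal MA = 5 × 4 × 10 = 200.
Actual MA = 200 × 0.76 = 152.
Effort = load / actual MA = 6989 / 152 = 45.98 N.

46.0 N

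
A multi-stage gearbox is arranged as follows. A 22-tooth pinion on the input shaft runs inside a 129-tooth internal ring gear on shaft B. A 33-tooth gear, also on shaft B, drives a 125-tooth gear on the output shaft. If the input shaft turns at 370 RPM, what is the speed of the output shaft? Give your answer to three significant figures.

16.7 RPM

Internal gear: ratio = 129/22 = 5.8636, so shaft B turns at 370 / 5.8636 = 63.101 RPM.
Gear mesh: ratio = 125/33 = 3.7879, so the output shaft turns at 63.101 / 3.7879 = 16.659 RPM.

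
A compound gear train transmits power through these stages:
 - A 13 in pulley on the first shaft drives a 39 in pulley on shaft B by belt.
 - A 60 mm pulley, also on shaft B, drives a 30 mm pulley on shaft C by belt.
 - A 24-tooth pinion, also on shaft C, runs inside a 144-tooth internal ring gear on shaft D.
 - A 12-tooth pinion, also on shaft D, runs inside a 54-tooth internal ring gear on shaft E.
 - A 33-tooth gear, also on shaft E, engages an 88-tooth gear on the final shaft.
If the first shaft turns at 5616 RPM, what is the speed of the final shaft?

Belt: ratio = 39/13 = 3, so shaft B turns at 5616 / 3 = 1872 RPM.
Belt: ratio = 30/60 = 0.5, so shaft C turns at 1872 / 0.5 = 3744 RPM.
Internal gear: ratio = 144/24 = 6, so shaft D turns at 3744 / 6 = 624 RPM.
Internal gear: ratio = 54/12 = 4.5, so shaft E turns at 624 / 4.5 = 138.67 RPM.
Gear mesh: ratio = 88/33 = 2.6667, so the final shaft turns at 138.67 / 2.6667 = 52 RPM.

52 RPM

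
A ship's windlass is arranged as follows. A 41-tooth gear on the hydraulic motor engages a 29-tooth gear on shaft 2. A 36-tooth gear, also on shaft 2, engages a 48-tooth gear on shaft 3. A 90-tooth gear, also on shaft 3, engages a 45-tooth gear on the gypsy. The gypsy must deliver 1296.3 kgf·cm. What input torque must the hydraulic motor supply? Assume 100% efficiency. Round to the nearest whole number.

2749 kgf·cm

Overall ratio R = 0.70732 × 1.3333 × 0.5 = 0.47154.
Input torque = output torque / R = 1296.3 / 0.47154 = 2749 kgf·cm.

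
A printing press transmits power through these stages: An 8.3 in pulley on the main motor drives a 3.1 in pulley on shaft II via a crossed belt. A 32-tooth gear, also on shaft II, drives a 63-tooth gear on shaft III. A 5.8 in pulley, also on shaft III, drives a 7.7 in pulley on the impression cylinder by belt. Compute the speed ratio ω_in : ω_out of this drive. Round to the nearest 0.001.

0.976

Each stage contributes driven/driver: belt 3.1/8.3 = 0.37349, gear mesh 63/32 = 1.9688, belt 7.7/5.8 = 1.3276.
Overall: 0.37349 × 1.9688 × 1.3276 = 0.9762.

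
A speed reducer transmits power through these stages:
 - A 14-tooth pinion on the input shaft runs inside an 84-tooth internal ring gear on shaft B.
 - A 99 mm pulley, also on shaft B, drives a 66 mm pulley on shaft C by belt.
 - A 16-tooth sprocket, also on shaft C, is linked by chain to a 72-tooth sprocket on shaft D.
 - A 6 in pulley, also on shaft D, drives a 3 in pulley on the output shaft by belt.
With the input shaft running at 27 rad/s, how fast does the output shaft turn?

3 rad/s

internal gear 84/14 = 6 → 27/6 = 4.5 rad/s
belt 66/99 = 0.66667 → 4.5/0.66667 = 6.75 rad/s
chain 72/16 = 4.5 → 6.75/4.5 = 1.5 rad/s
belt 3/6 = 0.5 → 1.5/0.5 = 3 rad/s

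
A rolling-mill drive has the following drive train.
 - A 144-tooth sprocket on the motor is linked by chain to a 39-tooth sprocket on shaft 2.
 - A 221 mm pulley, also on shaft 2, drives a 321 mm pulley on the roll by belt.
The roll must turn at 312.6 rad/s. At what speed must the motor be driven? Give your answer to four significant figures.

123.0 rad/s

Overall ratio R = 0.27083 × 1.4525 = 0.39338.
Required input speed = output speed × R = 312.6 × 0.39338 = 122.97 rad/s.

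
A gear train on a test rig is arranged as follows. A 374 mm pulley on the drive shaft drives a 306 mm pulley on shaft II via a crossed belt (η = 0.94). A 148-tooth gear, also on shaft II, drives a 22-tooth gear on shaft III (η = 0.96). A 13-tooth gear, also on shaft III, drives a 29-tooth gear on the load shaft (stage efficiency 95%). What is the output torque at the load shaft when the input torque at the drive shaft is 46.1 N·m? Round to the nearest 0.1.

10.7 N·m

Belt: ratio = 306/374 = 0.81818; torque at shaft II = 46.1 × 0.81818 × 0.94 = 35.455 N·m.
Gear mesh: ratio = 22/148 = 0.14865; torque at shaft III = 35.455 × 0.14865 × 0.96 = 5.0595 N·m.
Gear mesh: ratio = 29/13 = 2.2308; torque at the load shaft = 5.0595 × 2.2308 × 0.95 = 10.722 N·m.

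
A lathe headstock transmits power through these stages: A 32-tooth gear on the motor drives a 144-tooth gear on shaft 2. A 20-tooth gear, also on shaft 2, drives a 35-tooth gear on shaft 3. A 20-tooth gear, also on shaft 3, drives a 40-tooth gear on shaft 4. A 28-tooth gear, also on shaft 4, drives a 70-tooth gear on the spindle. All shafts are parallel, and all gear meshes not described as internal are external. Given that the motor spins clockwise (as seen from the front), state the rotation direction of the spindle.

clockwise

the motor → shaft 2: external mesh, 1 reversal → CCW.
shaft 2 → shaft 3: external mesh, 1 reversal → CW.
shaft 3 → shaft 4: external mesh, 1 reversal → CCW.
shaft 4 → the spindle: external mesh, 1 reversal → CW.
4 reversals in total — an even number — so the spindle turns the same way as the motor.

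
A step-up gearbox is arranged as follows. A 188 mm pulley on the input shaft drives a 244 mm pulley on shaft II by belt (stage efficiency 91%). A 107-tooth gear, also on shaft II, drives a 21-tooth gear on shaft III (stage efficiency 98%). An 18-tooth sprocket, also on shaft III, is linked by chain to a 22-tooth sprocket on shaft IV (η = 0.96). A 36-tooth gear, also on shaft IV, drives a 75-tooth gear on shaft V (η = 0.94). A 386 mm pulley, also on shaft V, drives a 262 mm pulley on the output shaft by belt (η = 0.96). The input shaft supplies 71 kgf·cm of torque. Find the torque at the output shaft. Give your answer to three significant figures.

Belt: ratio = 244/188 = 1.2979; torque at shaft II = 71 × 1.2979 × 0.91 = 83.856 kgf·cm.
Gear mesh: ratio = 21/107 = 0.19626; torque at shaft III = 83.856 × 0.19626 × 0.98 = 16.128 kgf·cm.
Chain: ratio = 22/18 = 1.2222; torque at shaft IV = 16.128 × 1.2222 × 0.96 = 18.924 kgf·cm.
Gear mesh: ratio = 75/36 = 2.0833; torque at shaft V = 18.924 × 2.0833 × 0.94 = 37.06 kgf·cm.
Belt: ratio = 262/386 = 0.67876; torque at the output shaft = 37.06 × 0.67876 × 0.96 = 24.148 kgf·cm.

24.1 kgf·cm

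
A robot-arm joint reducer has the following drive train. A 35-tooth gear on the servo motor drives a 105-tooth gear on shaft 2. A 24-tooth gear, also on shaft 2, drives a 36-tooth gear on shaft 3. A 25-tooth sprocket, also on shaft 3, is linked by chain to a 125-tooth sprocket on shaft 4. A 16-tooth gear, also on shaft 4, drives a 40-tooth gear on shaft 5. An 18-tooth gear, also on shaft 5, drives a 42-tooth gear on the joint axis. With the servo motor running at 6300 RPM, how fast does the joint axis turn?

48 RPM

gear mesh 105/35 = 3 → 6300/3 = 2100 RPM
gear mesh 36/24 = 1.5 → 2100/1.5 = 1400 RPM
chain 125/25 = 5 → 1400/5 = 280 RPM
gear mesh 40/16 = 2.5 → 280/2.5 = 112 RPM
gear mesh 42/18 = 2.3333 → 112/2.3333 = 48 RPM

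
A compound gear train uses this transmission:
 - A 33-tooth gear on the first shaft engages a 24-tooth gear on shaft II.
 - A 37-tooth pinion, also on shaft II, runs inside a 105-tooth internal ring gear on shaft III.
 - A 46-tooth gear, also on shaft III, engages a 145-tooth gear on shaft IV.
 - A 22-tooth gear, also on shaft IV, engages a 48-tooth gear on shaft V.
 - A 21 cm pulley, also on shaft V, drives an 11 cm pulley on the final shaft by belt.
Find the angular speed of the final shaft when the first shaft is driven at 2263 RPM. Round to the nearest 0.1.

304.4 RPM

the first shaft → shaft II (gear mesh, 24/33): 2263 ÷ 0.72727 = 3111.6 RPM
shaft II → shaft III (internal gear, 105/37): 3111.6 ÷ 2.8378 = 1096.5 RPM
shaft III → shaft IV (gear mesh, 145/46): 1096.5 ÷ 3.1522 = 347.85 RPM
shaft IV → shaft V (gear mesh, 48/22): 347.85 ÷ 2.1818 = 159.43 RPM
shaft V → the final shaft (belt, 11/21): 159.43 ÷ 0.52381 = 304.37 RPM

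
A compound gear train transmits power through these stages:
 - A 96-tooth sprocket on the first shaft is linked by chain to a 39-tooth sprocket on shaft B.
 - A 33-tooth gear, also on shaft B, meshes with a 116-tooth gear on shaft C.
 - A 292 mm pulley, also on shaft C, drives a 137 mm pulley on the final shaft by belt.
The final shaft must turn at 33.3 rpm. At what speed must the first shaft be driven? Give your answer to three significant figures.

Overall ratio R = 0.40625 × 3.5152 × 0.46918 = 0.67.
Required input speed = output speed × R = 33.3 × 0.67 = 22.311 rpm.

22.3 rpm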